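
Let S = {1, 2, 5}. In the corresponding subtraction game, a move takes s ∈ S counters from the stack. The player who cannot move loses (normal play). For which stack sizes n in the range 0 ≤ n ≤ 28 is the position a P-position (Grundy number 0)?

0, 3, 6, 9, 12, 15, 18, 21, 24, 27

n :  0  1  2  3  4  5  6  7  8  9 10 11 12 13 14 15 16 17 18 19 20 21 22 23 24 25 26 27 28
G :  0  1  2  0  1  2  0  1  2  0  1  2  0  1  2  0  1  2  0  1  2  0  1  2  0  1  2  0  1
P-positions are exactly the n with G(n) = 0.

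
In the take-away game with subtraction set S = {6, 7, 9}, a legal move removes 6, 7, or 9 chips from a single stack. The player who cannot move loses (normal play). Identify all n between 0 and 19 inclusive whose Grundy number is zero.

0, 1, 2, 3, 4, 5, 15, 16, 17, 18, 19

G(0) = 0
G(1) = mex{} = 0
G(2) = mex{} = 0
G(3) = mex{} = 0
G(4) = mex{} = 0
G(5) = mex{} = 0
G(6) = mex{0} = 1
G(7) = mex{0,0} = 1
G(8) = mex{0,0} = 1
G(9) = mex{0,0,0} = 1
G(10) = mex{0,0,0} = 1
G(11) = mex{0,0,0} = 1
G(12) = mex{1,0,0} = 2
G(13) = mex{1,1,0} = 2
G(14) = mex{1,1,0} = 2
G(15) = mex{1,1,1} = 0
G(16) = mex{1,1,1} = 0
G(17) = mex{1,1,1} = 0
G(18) = mex{2,1,1} = 0
G(19) = mex{2,2,1} = 0
P-positions are exactly the n with G(n) = 0.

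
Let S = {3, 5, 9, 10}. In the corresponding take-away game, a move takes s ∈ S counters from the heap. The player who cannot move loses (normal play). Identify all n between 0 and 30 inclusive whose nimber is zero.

G(0) = 0
G(1) = mex{} = 0
G(2) = mex{} = 0
G(3) = mex{0} = 1
G(4) = mex{0} = 1
G(5) = mex{0,0} = 1
G(6) = mex{1,0} = 2
G(7) = mex{1,0} = 2
G(8) = mex{1,1} = 0
G(9) = mex{2,1,0} = 3
G(10) = mex{2,1,0,0} = 3
G(11) = mex{0,2,0,0} = 1
G(12) = mex{3,2,1,0} = 4
G(13) = mex{3,0,1,1} = 2
G(14) = mex{1,3,1,1} = 0
G(15) = mex{4,3,2,1} = 0
G(16) = mex{2,1,2,2} = 0
G(17) = mex{0,4,0,2} = 1
G(18) = mex{0,2,3,0} = 1
G(19) = mex{0,0,3,3} = 1
G(20) = mex{1,0,1,3} = 2
G(21) = mex{1,0,4,1} = 2
G(22) = mex{1,1,2,4} = 0
G(23) = mex{2,1,0,2} = 3
G(24) = mex{2,1,0,0} = 3
G(25) = mex{0,2,0,0} = 1
G(26) = mex{3,2,1,0} = 4
G(27) = mex{3,0,1,1} = 2
G(28) = mex{1,3,1,1} = 0
G(29) = mex{4,3,2,1} = 0
G(30) = mex{2,1,2,2} = 0
P-positions are exactly the n with G(n) = 0.

0, 1, 2, 8, 14, 15, 16, 22, 28, 29, 30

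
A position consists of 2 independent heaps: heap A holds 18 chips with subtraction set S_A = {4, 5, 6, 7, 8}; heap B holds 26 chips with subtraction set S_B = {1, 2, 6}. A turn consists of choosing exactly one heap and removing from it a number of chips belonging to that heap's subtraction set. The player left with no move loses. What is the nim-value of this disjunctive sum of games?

3

Heap A, S = {4, 5, 6, 7, 8}:
G(0) = 0
G(1) = mex{} = 0
G(2) = mex{} = 0
G(3) = mex{} = 0
G(4) = mex{0} = 1
G(5) = mex{0,0} = 1
G(6) = mex{0,0,0} = 1
G(7) = mex{0,0,0,0} = 1
G(8) = mex{1,0,0,0,0} = 2
G(9) = mex{1,1,0,0,0} = 2
G(10) = mex{1,1,1,0,0} = 2
G(11) = mex{1,1,1,1,0} = 2
G(12) = mex{2,1,1,1,1} = 0
G(13) = mex{2,2,1,1,1} = 0
G(14) = mex{2,2,2,1,1} = 0
G(15) = mex{2,2,2,2,1} = 0
G(16) = mex{0,2,2,2,2} = 1
G(17) = mex{0,0,2,2,2} = 1
G(18) = mex{0,0,0,2,2} = 1
G_A(18) = 1.
Heap B, S = {1, 2, 6}:
G(0) = 0
G(1) = mex{0} = 1
G(2) = mex{1,0} = 2
G(3) = mex{2,1} = 0
G(4) = mex{0,2} = 1
G(5) = mex{1,0} = 2
G(6) = mex{2,1,0} = 3
G(7) = mex{3,2,1} = 0
G(8) = mex{0,3,2} = 1
G(9) = mex{1,0,0} = 2
G(10) = mex{2,1,1} = 0
G(11) = mex{0,2,2} = 1
G(12) = mex{1,0,3} = 2
G(13) = mex{2,1,0} = 3
G(14) = mex{3,2,1} = 0
G(15) = mex{0,3,2} = 1
G(16) = mex{1,0,0} = 2
G(17) = mex{2,1,1} = 0
G(18) = mex{0,2,2} = 1
G(19) = mex{1,0,3} = 2
G(20) = mex{2,1,0} = 3
G(21) = mex{3,2,1} = 0
G(22) = mex{0,3,2} = 1
G(23) = mex{1,0,0} = 2
G(24) = mex{2,1,1} = 0
G(25) = mex{0,2,2} = 1
G(26) = mex{1,0,3} = 2
G_B(26) = 2.
Combined Grundy value = 1 ⊕ 2 = 3.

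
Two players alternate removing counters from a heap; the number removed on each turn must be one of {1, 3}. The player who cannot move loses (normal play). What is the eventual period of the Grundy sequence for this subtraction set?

2

n :  0  1  2  3  4  5  6  7  8  9 10 11 12 13 14
G :  0  1  0  1  0  1  0  1  0  1  0  1  0  1  0
G(n+2) = G(n) holds for n = 0,…,2 (a full window of length max(S) = 3), so the sequence is purely periodic with period 2.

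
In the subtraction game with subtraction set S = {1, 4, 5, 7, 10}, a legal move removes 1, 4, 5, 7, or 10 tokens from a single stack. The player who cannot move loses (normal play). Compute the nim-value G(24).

G(0) = 0
G(1) = mex{0} = 1
G(2) = mex{1} = 0
G(3) = mex{0} = 1
G(4) = mex{1,0} = 2
G(5) = mex{2,1,0} = 3
G(6) = mex{3,0,1} = 2
G(7) = mex{2,1,0,0} = 3
G(8) = mex{3,2,1,1} = 0
G(9) = mex{0,3,2,0} = 1
G(10) = mex{1,2,3,1,0} = 4
G(11) = mex{4,3,2,2,1} = 0
G(12) = mex{0,0,3,3,0} = 1
G(13) = mex{1,1,0,2,1} = 3
G(14) = mex{3,4,1,3,2} = 0
G(15) = mex{0,0,4,0,3} = 1
G(16) = mex{1,1,0,1,2} = 3
G(17) = mex{3,3,1,4,3} = 0
G(18) = mex{0,0,3,0,0} = 1
G(19) = mex{1,1,0,1,1} = 2
G(20) = mex{2,3,1,3,4} = 0
G(21) = mex{0,0,3,0,0} = 1
G(22) = mex{1,1,0,1,1} = 2
G(23) = mex{2,2,1,3,3} = 0
G(24) = mex{0,0,2,0,0} = 1

1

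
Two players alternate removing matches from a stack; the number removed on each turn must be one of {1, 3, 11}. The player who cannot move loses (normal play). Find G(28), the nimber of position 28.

n :  0  1  2  3  4  5  6  7  8  9 10 11 12 13 14 15 16 17 18 19 20 21 22 23 24 25 26 27 28
G :  0  1  0  1  0  1  0  1  0  1  0  1  0  1  0  1  0  1  0  1  0  1  0  1  0  1  0  1  0

0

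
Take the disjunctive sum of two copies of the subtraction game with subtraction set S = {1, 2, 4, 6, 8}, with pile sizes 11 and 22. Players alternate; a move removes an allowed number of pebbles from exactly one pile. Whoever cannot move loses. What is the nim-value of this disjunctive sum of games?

All piles use S = {1, 2, 4, 6, 8}:
G(0) = 0
G(1) = mex{0} = 1
G(2) = mex{1,0} = 2
G(3) = mex{2,1} = 0
G(4) = mex{0,2,0} = 1
G(5) = mex{1,0,1} = 2
G(6) = mex{2,1,2,0} = 3
G(7) = mex{3,2,0,1} = 4
G(8) = mex{4,3,1,2,0} = 5
G(9) = mex{5,4,2,0,1} = 3
G(10) = mex{3,5,3,1,2} = 0
G(11) = mex{0,3,4,2,0} = 1
G(12) = mex{1,0,5,3,1} = 2
G(13) = mex{2,1,3,4,2} = 0
G(14) = mex{0,2,0,5,3} = 1
G(15) = mex{1,0,1,3,4} = 2
G(16) = mex{2,1,2,0,5} = 3
G(17) = mex{3,2,0,1,3} = 4
G(18) = mex{4,3,1,2,0} = 5
G(19) = mex{5,4,2,0,1} = 3
G(20) = mex{3,5,3,1,2} = 0
G(21) = mex{0,3,4,2,0} = 1
G(22) = mex{1,0,5,3,1} = 2
Pile A: G(11) = 1.
Pile B: G(22) = 2.
Combined Grundy value = 1 ⊕ 2 = 3.

3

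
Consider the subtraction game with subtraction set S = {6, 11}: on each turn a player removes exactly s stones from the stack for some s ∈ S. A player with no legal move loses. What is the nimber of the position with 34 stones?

0

n :  0  1  2  3  4  5  6  7  8  9 10 11 12 13 14 15 16 17 18 19 20 21 22 23 24 25 26 27 28 29 30 31 32 33 34
G :  0  0  0  0  0  0  1  1  1  1  1  1  2  2  2  2  2  0  0  0  0  0  0  1  1  1  1  1  1  2  2  2  2  2  0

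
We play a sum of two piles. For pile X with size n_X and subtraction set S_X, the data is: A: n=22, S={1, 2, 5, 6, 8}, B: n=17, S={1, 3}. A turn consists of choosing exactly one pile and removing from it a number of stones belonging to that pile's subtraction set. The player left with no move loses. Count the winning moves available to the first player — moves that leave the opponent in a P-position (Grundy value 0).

Pile A, S = {1, 2, 5, 6, 8}:
n :  0  1  2  3  4  5  6  7  8  9 10 11 12 13 14 15 16 17 18 19 20 21 22
G :  0  1  2  0  1  2  3  0  1  2  0  1  2  3  0  1  2  0  1  2  3  0  1
G_A(22) = 1.
Pile B, S = {1, 3}:
G(0) = 0
G(1) = mex{0} = 1
G(2) = mex{1} = 0
G(3) = mex{0,0} = 1
G(4) = mex{1,1} = 0
G(5) = mex{0,0} = 1
G(6) = mex{1,1} = 0
G(7) = mex{0,0} = 1
G(8) = mex{1,1} = 0
G(9) = mex{0,0} = 1
G(10) = mex{1,1} = 0
G(11) = mex{0,0} = 1
G(12) = mex{1,1} = 0
G(13) = mex{0,0} = 1
G(14) = mex{1,1} = 0
G(15) = mex{0,0} = 1
G(16) = mex{1,1} = 0
G(17) = mex{0,0} = 1
G_B(17) = 1.
Combined Grundy value = 1 ⊕ 1 = 0.
A winning move leaves total XOR = 0, i.e. changes one component's Grundy value g to g ⊕ X where X is the current total.
Pile A: target g' = 1⊕0 = 1, but every legal move changes the Grundy value (mex property), so 0 moves.
Pile B: target g' = 1⊕0 = 1, but every legal move changes the Grundy value (mex property), so 0 moves.

0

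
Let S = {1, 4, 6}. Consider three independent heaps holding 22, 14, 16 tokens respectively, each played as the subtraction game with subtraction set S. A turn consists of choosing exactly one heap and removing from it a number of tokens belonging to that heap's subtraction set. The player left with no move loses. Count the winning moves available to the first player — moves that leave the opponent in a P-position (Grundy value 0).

2

All heaps use S = {1, 4, 6}:
n :  0  1  2  3  4  5  6  7  8  9 10 11 12 13 14 15 16 17 18 19 20 21 22
G :  0  1  0  1  2  0  1  0  1  2  0  1  0  1  2  0  1  0  1  2  0  1  0
Heap A: G(22) = 0.
Heap B: G(14) = 2.
Heap C: G(16) = 1.
Combined Grundy value = 0 ⊕ 2 ⊕ 1 = 3.
A winning move leaves total XOR = 0, i.e. changes one component's Grundy value g to g ⊕ X where X is the current total.
Heap A: need g' = 0⊕3 = 3. Options: 22−1→G=1, 22−4→G=1, 22−6→G=1. Hits: 0.
Heap B: need g' = 2⊕3 = 1. Options: 14−1→G=1, 14−4→G=0, 14−6→G=1. Hits: 2.
Heap C: need g' = 1⊕3 = 2. Options: 16−1→G=0, 16−4→G=0, 16−6→G=0. Hits: 0.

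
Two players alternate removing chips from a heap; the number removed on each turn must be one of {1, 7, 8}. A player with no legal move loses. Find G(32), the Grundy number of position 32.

0

n :  0  1  2  3  4  5  6  7  8  9 10 11 12 13 14 15 16 17 18 19 20 21 22 23 24 25 26 27 28 29 30 31 32
G :  0  1  0  1  0  1  0  1  2  3  2  3  2  3  2  0  1  0  1  0  1  0  1  2  3  2  3  2  3  2  0  1  0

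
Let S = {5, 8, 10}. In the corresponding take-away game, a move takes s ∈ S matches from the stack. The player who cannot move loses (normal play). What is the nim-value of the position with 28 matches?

n :  0  1  2  3  4  5  6  7  8  9 10 11 12 13 14 15 16 17 18 19 20 21 22 23 24 25 26 27 28
G :  0  0  0  0  0  1  1  1  1  1  2  2  2  2  2  0  0  0  0  0  1  1  1  1  1  2  2  2  2

2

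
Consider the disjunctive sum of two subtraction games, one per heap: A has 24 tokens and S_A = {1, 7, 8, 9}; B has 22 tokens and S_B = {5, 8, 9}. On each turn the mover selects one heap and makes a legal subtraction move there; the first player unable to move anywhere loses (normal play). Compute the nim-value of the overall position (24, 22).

3

Heap A, S = {1, 7, 8, 9}:
G(0) = 0
G(1) = mex{0} = 1
G(2) = mex{1} = 0
G(3) = mex{0} = 1
G(4) = mex{1} = 0
G(5) = mex{0} = 1
G(6) = mex{1} = 0
G(7) = mex{0,0} = 1
G(8) = mex{1,1,0} = 2
G(9) = mex{2,0,1,0} = 3
G(10) = mex{3,1,0,1} = 2
G(11) = mex{2,0,1,0} = 3
G(12) = mex{3,1,0,1} = 2
G(13) = mex{2,0,1,0} = 3
G(14) = mex{3,1,0,1} = 2
G(15) = mex{2,2,1,0} = 3
G(16) = mex{3,3,2,1} = 0
G(17) = mex{0,2,3,2} = 1
G(18) = mex{1,3,2,3} = 0
G(19) = mex{0,2,3,2} = 1
G(20) = mex{1,3,2,3} = 0
G(21) = mex{0,2,3,2} = 1
G(22) = mex{1,3,2,3} = 0
G(23) = mex{0,0,3,2} = 1
G(24) = mex{1,1,0,3} = 2
G_A(24) = 2.
Heap B, S = {5, 8, 9}:
G(0) = 0
G(1) = mex{} = 0
G(2) = mex{} = 0
G(3) = mex{} = 0
G(4) = mex{} = 0
G(5) = mex{0} = 1
G(6) = mex{0} = 1
G(7) = mex{0} = 1
G(8) = mex{0,0} = 1
G(9) = mex{0,0,0} = 1
G(10) = mex{1,0,0} = 2
G(11) = mex{1,0,0} = 2
G(12) = mex{1,0,0} = 2
G(13) = mex{1,1,0} = 2
G(14) = mex{1,1,1} = 0
G(15) = mex{2,1,1} = 0
G(16) = mex{2,1,1} = 0
G(17) = mex{2,1,1} = 0
G(18) = mex{2,2,1} = 0
G(19) = mex{0,2,2} = 1
G(20) = mex{0,2,2} = 1
G(21) = mex{0,2,2} = 1
G(22) = mex{0,0,2} = 1
G_B(22) = 1.
Combined Grundy value = 2 ⊕ 1 = 3.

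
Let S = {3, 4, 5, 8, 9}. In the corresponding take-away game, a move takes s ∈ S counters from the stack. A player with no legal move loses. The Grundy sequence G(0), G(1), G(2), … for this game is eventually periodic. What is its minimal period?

n :  0  1  2  3  4  5  6  7  8  9 10 11 12 13 14 15 16 17 18 19 20 21 22 23 24 25
G :  0  0  0  1  1  1  2  2  2  3  3  3  0  0  0  1  1  1  2  2  2  3  3  3  0  0
G(n+12) = G(n) holds for n = 0,…,8 (a full window of length max(S) = 9), so the sequence is purely periodic with period 12.

12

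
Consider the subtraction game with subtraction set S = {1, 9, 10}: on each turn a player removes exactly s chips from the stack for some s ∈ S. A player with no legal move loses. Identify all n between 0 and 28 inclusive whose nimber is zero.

n :  0  1  2  3  4  5  6  7  8  9 10 11 12 13 14 15 16 17 18 19 20 21 22 23 24 25 26 27 28
G :  0  1  0  1  0  1  0  1  0  1  2  3  2  3  2  3  2  3  2  0  1  0  1  0  1  0  1  0  1
P-positions are exactly the n with G(n) = 0.

0, 2, 4, 6, 8, 19, 21, 23, 25, 27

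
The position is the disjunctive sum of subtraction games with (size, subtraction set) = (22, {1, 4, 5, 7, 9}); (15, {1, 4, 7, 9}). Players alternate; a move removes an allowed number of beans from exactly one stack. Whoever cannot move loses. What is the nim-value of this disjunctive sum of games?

0

Stack A, S = {1, 4, 5, 7, 9}:
n :  0  1  2  3  4  5  6  7  8  9 10 11 12 13 14 15 16 17 18 19 20 21 22
G :  0  1  0  1  2  3  2  3  0  1  0  1  2  3  2  3  0  1  0  1  2  3  2
G_A(22) = 2.
Stack B, S = {1, 4, 7, 9}:
n :  0  1  2  3  4  5  6  7  8  9 10 11 12 13 14 15
G :  0  1  0  1  2  0  1  2  0  1  0  1  2  0  1  2
G_B(15) = 2.
Combined Grundy value = 2 ⊕ 2 = 0.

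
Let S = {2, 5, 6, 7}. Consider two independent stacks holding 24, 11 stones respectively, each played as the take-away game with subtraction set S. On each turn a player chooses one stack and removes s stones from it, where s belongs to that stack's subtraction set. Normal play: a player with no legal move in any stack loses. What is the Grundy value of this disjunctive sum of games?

All stacks use S = {2, 5, 6, 7}:
G(0) = 0
G(1) = mex{} = 0
G(2) = mex{0} = 1
G(3) = mex{0} = 1
G(4) = mex{1} = 0
G(5) = mex{1,0} = 2
G(6) = mex{0,0,0} = 1
G(7) = mex{2,1,0,0} = 3
G(8) = mex{1,1,1,0} = 2
G(9) = mex{3,0,1,1} = 2
G(10) = mex{2,2,0,1} = 3
G(11) = mex{2,1,2,0} = 3
G(12) = mex{3,3,1,2} = 0
G(13) = mex{3,2,3,1} = 0
G(14) = mex{0,2,2,3} = 1
G(15) = mex{0,3,2,2} = 1
G(16) = mex{1,3,3,2} = 0
G(17) = mex{1,0,3,3} = 2
G(18) = mex{0,0,0,3} = 1
G(19) = mex{2,1,0,0} = 3
G(20) = mex{1,1,1,0} = 2
G(21) = mex{3,0,1,1} = 2
G(22) = mex{2,2,0,1} = 3
G(23) = mex{2,1,2,0} = 3
G(24) = mex{3,3,1,2} = 0
Stack A: G(24) = 0.
Stack B: G(11) = 3.
Combined Grundy value = 0 ⊕ 3 = 3.

3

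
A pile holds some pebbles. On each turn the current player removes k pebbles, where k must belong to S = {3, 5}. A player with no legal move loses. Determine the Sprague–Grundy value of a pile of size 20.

1

n :  0  1  2  3  4  5  6  7  8  9 10 11 12 13 14 15 16 17 18 19 20
G :  0  0  0  1  1  1  2  2  0  0  0  1  1  1  2  2  0  0  0  1  1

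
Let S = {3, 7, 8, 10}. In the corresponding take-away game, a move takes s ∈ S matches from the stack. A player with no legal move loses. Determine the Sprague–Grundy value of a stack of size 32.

n :  0  1  2  3  4  5  6  7  8  9 10 11 12 13 14 15 16 17 18 19 20 21 22 23 24 25 26 27 28 29 30 31 32
G :  0  0  0  1  1  1  0  2  2  1  3  3  2  2  4  0  3  0  1  0  1  0  1  4  1  2  2  2  3  3  0  2  0

0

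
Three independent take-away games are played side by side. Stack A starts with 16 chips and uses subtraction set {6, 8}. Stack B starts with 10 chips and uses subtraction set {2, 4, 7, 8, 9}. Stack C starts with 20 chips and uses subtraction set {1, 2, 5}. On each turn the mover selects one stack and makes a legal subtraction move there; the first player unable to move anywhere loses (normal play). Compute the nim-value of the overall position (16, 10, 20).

Stack A, S = {6, 8}:
n :  0  1  2  3  4  5  6  7  8  9 10 11 12 13 14 15 16
G :  0  0  0  0  0  0  1  1  1  1  1  1  2  2  0  0  0
G_A(16) = 0.
Stack B, S = {2, 4, 7, 8, 9}:
n :  0  1  2  3  4  5  6  7  8  9 10
G :  0  0  1  1  2  2  0  3  1  4  2
G_B(10) = 2.
Stack C, S = {1, 2, 5}:
n :  0  1  2  3  4  5  6  7  8  9 10 11 12 13 14 15 16 17 18 19 20
G :  0  1  2  0  1  2  0  1  2  0  1  2  0  1  2  0  1  2  0  1  2
G_C(20) = 2.
Combined Grundy value = 0 ⊕ 2 ⊕ 2 = 0.

0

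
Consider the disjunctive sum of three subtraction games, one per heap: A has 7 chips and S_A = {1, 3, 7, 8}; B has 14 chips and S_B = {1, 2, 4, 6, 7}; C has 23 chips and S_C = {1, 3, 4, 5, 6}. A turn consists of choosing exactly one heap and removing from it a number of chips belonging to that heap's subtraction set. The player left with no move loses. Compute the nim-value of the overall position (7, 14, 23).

1

Heap A, S = {1, 3, 7, 8}:
G(0) = 0
G(1) = mex{0} = 1
G(2) = mex{1} = 0
G(3) = mex{0,0} = 1
G(4) = mex{1,1} = 0
G(5) = mex{0,0} = 1
G(6) = mex{1,1} = 0
G(7) = mex{0,0,0} = 1
G_A(7) = 1.
Heap B, S = {1, 2, 4, 6, 7}:
n :  0  1  2  3  4  5  6  7  8  9 10 11 12 13 14
G :  0  1  2  0  1  2  3  4  0  1  2  0  1  2  3
G_B(14) = 3.
Heap C, S = {1, 3, 4, 5, 6}:
G(0) = 0
G(1) = mex{0} = 1
G(2) = mex{1} = 0
G(3) = mex{0,0} = 1
G(4) = mex{1,1,0} = 2
G(5) = mex{2,0,1,0} = 3
G(6) = mex{3,1,0,1,0} = 2
G(7) = mex{2,2,1,0,1} = 3
G(8) = mex{3,3,2,1,0} = 4
G(9) = mex{4,2,3,2,1} = 0
G(10) = mex{0,3,2,3,2} = 1
G(11) = mex{1,4,3,2,3} = 0
G(12) = mex{0,0,4,3,2} = 1
G(13) = mex{1,1,0,4,3} = 2
G(14) = mex{2,0,1,0,4} = 3
G(15) = mex{3,1,0,1,0} = 2
G(16) = mex{2,2,1,0,1} = 3
G(17) = mex{3,3,2,1,0} = 4
G(18) = mex{4,2,3,2,1} = 0
G(19) = mex{0,3,2,3,2} = 1
G(20) = mex{1,4,3,2,3} = 0
G(21) = mex{0,0,4,3,2} = 1
G(22) = mex{1,1,0,4,3} = 2
G(23) = mex{2,0,1,0,4} = 3
G_C(23) = 3.
Combined Grundy value = 1 ⊕ 3 ⊕ 3 = 1.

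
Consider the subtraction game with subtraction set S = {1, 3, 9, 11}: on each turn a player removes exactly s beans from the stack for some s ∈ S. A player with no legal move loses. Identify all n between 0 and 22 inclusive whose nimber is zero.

0, 2, 4, 6, 8, 10, 12, 14, 16, 18, 20, 22

G(0) = 0
G(1) = mex{0} = 1
G(2) = mex{1} = 0
G(3) = mex{0,0} = 1
G(4) = mex{1,1} = 0
G(5) = mex{0,0} = 1
G(6) = mex{1,1} = 0
G(7) = mex{0,0} = 1
G(8) = mex{1,1} = 0
G(9) = mex{0,0,0} = 1
G(10) = mex{1,1,1} = 0
G(11) = mex{0,0,0,0} = 1
G(12) = mex{1,1,1,1} = 0
G(13) = mex{0,0,0,0} = 1
G(14) = mex{1,1,1,1} = 0
G(15) = mex{0,0,0,0} = 1
G(16) = mex{1,1,1,1} = 0
G(17) = mex{0,0,0,0} = 1
G(18) = mex{1,1,1,1} = 0
G(19) = mex{0,0,0,0} = 1
G(20) = mex{1,1,1,1} = 0
G(21) = mex{0,0,0,0} = 1
G(22) = mex{1,1,1,1} = 0
P-positions are exactly the n with G(n) = 0.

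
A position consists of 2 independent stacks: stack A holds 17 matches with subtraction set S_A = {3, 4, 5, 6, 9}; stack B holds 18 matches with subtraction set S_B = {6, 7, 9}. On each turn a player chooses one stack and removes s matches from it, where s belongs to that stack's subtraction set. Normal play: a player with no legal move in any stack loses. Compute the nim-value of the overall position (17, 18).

Stack A, S = {3, 4, 5, 6, 9}:
G(0) = 0
G(1) = mex{} = 0
G(2) = mex{} = 0
G(3) = mex{0} = 1
G(4) = mex{0,0} = 1
G(5) = mex{0,0,0} = 1
G(6) = mex{1,0,0,0} = 2
G(7) = mex{1,1,0,0} = 2
G(8) = mex{1,1,1,0} = 2
G(9) = mex{2,1,1,1,0} = 3
G(10) = mex{2,2,1,1,0} = 3
G(11) = mex{2,2,2,1,0} = 3
G(12) = mex{3,2,2,2,1} = 0
G(13) = mex{3,3,2,2,1} = 0
G(14) = mex{3,3,3,2,1} = 0
G(15) = mex{0,3,3,3,2} = 1
G(16) = mex{0,0,3,3,2} = 1
G(17) = mex{0,0,0,3,2} = 1
G_A(17) = 1.
Stack B, S = {6, 7, 9}:
G(0) = 0
G(1) = mex{} = 0
G(2) = mex{} = 0
G(3) = mex{} = 0
G(4) = mex{} = 0
G(5) = mex{} = 0
G(6) = mex{0} = 1
G(7) = mex{0,0} = 1
G(8) = mex{0,0} = 1
G(9) = mex{0,0,0} = 1
G(10) = mex{0,0,0} = 1
G(11) = mex{0,0,0} = 1
G(12) = mex{1,0,0} = 2
G(13) = mex{1,1,0} = 2
G(14) = mex{1,1,0} = 2
G(15) = mex{1,1,1} = 0
G(16) = mex{1,1,1} = 0
G(17) = mex{1,1,1} = 0
G(18) = mex{2,1,1} = 0
G_B(18) = 0.
Combined Grundy value = 1 ⊕ 0 = 1.

1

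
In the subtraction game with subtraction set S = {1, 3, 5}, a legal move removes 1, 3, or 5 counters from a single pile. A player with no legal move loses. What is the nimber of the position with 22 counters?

0

n :  0  1  2  3  4  5  6  7  8  9 10 11 12 13 14 15 16 17 18 19 20 21 22
G :  0  1  0  1  0  1  0  1  0  1  0  1  0  1  0  1  0  1  0  1  0  1  0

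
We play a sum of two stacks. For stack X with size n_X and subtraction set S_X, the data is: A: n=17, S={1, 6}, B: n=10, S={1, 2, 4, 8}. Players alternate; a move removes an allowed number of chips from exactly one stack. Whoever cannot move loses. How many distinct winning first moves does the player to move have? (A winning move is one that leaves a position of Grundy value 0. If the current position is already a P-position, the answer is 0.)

Stack A, S = {1, 6}:
n :  0  1  2  3  4  5  6  7  8  9 10 11 12 13 14 15 16 17
G :  0  1  0  1  0  1  2  0  1  0  1  0  1  2  0  1  0  1
G_A(17) = 1.
Stack B, S = {1, 2, 4, 8}:
n :  0  1  2  3  4  5  6  7  8  9 10
G :  0  1  2  0  1  2  0  1  2  0  1
G_B(10) = 1.
Combined Grundy value = 1 ⊕ 1 = 0.
A winning move leaves total XOR = 0, i.e. changes one component's Grundy value g to g ⊕ X where X is the current total.
Stack A: target g' = 1⊕0 = 1, but every legal move changes the Grundy value (mex property), so 0 moves.
Stack B: target g' = 1⊕0 = 1, but every legal move changes the Grundy value (mex property), so 0 moves.

0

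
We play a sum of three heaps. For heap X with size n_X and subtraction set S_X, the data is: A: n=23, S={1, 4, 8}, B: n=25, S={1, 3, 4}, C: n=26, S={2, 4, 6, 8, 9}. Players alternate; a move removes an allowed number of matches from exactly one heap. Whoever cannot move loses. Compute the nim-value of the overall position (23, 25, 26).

2

Heap A, S = {1, 4, 8}:
n :  0  1  2  3  4  5  6  7  8  9 10 11 12 13 14 15 16 17 18 19 20 21 22 23
G :  0  1  0  1  2  0  1  0  1  2  3  2  0  1  0  1  2  0  1  0  1  2  3  2
G_A(23) = 2.
Heap B, S = {1, 3, 4}:
n :  0  1  2  3  4  5  6  7  8  9 10 11 12 13 14 15 16 17 18 19 20 21 22 23 24 25
G :  0  1  0  1  2  3  2  0  1  0  1  2  3  2  0  1  0  1  2  3  2  0  1  0  1  2
G_B(25) = 2.
Heap C, S = {2, 4, 6, 8, 9}:
n :  0  1  2  3  4  5  6  7  8  9 10 11 12 13 14 15 16 17 18 19 20 21 22 23 24 25 26
G :  0  0  1  1  2  2  3  3  4  4  5  0  0  1  1  2  2  3  3  4  4  5  0  0  1  1  2
G_C(26) = 2.
Combined Grundy value = 2 ⊕ 2 ⊕ 2 = 2.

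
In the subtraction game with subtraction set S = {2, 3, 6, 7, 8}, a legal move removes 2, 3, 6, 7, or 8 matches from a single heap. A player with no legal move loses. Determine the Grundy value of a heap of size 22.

G(0) = 0
G(1) = mex{} = 0
G(2) = mex{0} = 1
G(3) = mex{0,0} = 1
G(4) = mex{1,0} = 2
G(5) = mex{1,1} = 0
G(6) = mex{2,1,0} = 3
G(7) = mex{0,2,0,0} = 1
G(8) = mex{3,0,1,0,0} = 2
G(9) = mex{1,3,1,1,0} = 2
G(10) = mex{2,1,2,1,1} = 0
G(11) = mex{2,2,0,2,1} = 3
G(12) = mex{0,2,3,0,2} = 1
G(13) = mex{3,0,1,3,0} = 2
G(14) = mex{1,3,2,1,3} = 0
G(15) = mex{2,1,2,2,1} = 0
G(16) = mex{0,2,0,2,2} = 1
G(17) = mex{0,0,3,0,2} = 1
G(18) = mex{1,0,1,3,0} = 2
G(19) = mex{1,1,2,1,3} = 0
G(20) = mex{2,1,0,2,1} = 3
G(21) = mex{0,2,0,0,2} = 1
G(22) = mex{3,0,1,0,0} = 2

2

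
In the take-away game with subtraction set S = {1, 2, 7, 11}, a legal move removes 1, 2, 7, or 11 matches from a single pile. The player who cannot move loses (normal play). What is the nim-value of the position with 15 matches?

n :  0  1  2  3  4  5  6  7  8  9 10 11 12 13 14 15
G :  0  1  2  0  1  2  0  1  2  0  1  2  0  1  2  0

0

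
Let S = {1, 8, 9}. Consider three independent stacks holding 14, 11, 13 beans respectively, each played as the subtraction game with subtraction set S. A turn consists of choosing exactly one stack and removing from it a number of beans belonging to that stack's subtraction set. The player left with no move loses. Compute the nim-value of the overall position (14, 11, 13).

2

All stacks use S = {1, 8, 9}:
n :  0  1  2  3  4  5  6  7  8  9 10 11 12 13 14
G :  0  1  0  1  0  1  0  1  2  3  2  3  2  3  2
Stack A: G(14) = 2.
Stack B: G(11) = 3.
Stack C: G(13) = 3.
Combined Grundy value = 2 ⊕ 3 ⊕ 3 = 2.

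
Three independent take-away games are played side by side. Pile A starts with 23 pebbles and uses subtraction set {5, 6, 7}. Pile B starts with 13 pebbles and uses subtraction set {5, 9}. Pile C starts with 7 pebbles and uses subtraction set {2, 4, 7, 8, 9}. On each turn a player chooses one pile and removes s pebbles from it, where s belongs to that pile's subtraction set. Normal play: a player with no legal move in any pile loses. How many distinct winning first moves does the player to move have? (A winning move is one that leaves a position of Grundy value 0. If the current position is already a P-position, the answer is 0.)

Pile A, S = {5, 6, 7}:
G(0) = 0
G(1) = mex{} = 0
G(2) = mex{} = 0
G(3) = mex{} = 0
G(4) = mex{} = 0
G(5) = mex{0} = 1
G(6) = mex{0,0} = 1
G(7) = mex{0,0,0} = 1
G(8) = mex{0,0,0} = 1
G(9) = mex{0,0,0} = 1
G(10) = mex{1,0,0} = 2
G(11) = mex{1,1,0} = 2
G(12) = mex{1,1,1} = 0
G(13) = mex{1,1,1} = 0
G(14) = mex{1,1,1} = 0
G(15) = mex{2,1,1} = 0
G(16) = mex{2,2,1} = 0
G(17) = mex{0,2,2} = 1
G(18) = mex{0,0,2} = 1
G(19) = mex{0,0,0} = 1
G(20) = mex{0,0,0} = 1
G(21) = mex{0,0,0} = 1
G(22) = mex{1,0,0} = 2
G(23) = mex{1,1,0} = 2
G_A(23) = 2.
Pile B, S = {5, 9}:
n :  0  1  2  3  4  5  6  7  8  9 10 11 12 13
G :  0  0  0  0  0  1  1  1  1  1  2  2  2  2
G_B(13) = 2.
Pile C, S = {2, 4, 7, 8, 9}:
G(0) = 0
G(1) = mex{} = 0
G(2) = mex{0} = 1
G(3) = mex{0} = 1
G(4) = mex{1,0} = 2
G(5) = mex{1,0} = 2
G(6) = mex{2,1} = 0
G(7) = mex{2,1,0} = 3
G_C(7) = 3.
Combined Grundy value = 2 ⊕ 2 ⊕ 3 = 3.
A winning move leaves total XOR = 0, i.e. changes one component's Grundy value g to g ⊕ X where X is the current total.
Pile A: need g' = 2⊕3 = 1. Options: 23−5→G=1, 23−6→G=1, 23−7→G=0. Hits: 2.
Pile B: need g' = 2⊕3 = 1. Options: 13−5→G=1, 13−9→G=0. Hits: 1.
Pile C: need g' = 3⊕3 = 0. Options: 7−2→G=2, 7−4→G=1, 7−7→G=0. Hits: 1.

4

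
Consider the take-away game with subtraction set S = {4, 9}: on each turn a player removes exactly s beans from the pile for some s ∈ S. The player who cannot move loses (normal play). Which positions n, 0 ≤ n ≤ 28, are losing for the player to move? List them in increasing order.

G(0) = 0
G(1) = mex{} = 0
G(2) = mex{} = 0
G(3) = mex{} = 0
G(4) = mex{0} = 1
G(5) = mex{0} = 1
G(6) = mex{0} = 1
G(7) = mex{0} = 1
G(8) = mex{1} = 0
G(9) = mex{1,0} = 2
G(10) = mex{1,0} = 2
G(11) = mex{1,0} = 2
G(12) = mex{0,0} = 1
G(13) = mex{2,1} = 0
G(14) = mex{2,1} = 0
G(15) = mex{2,1} = 0
G(16) = mex{1,1} = 0
G(17) = mex{0,0} = 1
G(18) = mex{0,2} = 1
G(19) = mex{0,2} = 1
G(20) = mex{0,2} = 1
G(21) = mex{1,1} = 0
G(22) = mex{1,0} = 2
G(23) = mex{1,0} = 2
G(24) = mex{1,0} = 2
G(25) = mex{0,0} = 1
G(26) = mex{2,1} = 0
G(27) = mex{2,1} = 0
G(28) = mex{2,1} = 0
P-positions are exactly the n with G(n) = 0.

0, 1, 2, 3, 8, 13, 14, 15, 16, 21, 26, 27, 28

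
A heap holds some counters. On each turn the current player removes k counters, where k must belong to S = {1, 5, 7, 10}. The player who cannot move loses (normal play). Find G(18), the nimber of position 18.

G(0) = 0
G(1) = mex{0} = 1
G(2) = mex{1} = 0
G(3) = mex{0} = 1
G(4) = mex{1} = 0
G(5) = mex{0,0} = 1
G(6) = mex{1,1} = 0
G(7) = mex{0,0,0} = 1
G(8) = mex{1,1,1} = 0
G(9) = mex{0,0,0} = 1
G(10) = mex{1,1,1,0} = 2
G(11) = mex{2,0,0,1} = 3
G(12) = mex{3,1,1,0} = 2
G(13) = mex{2,0,0,1} = 3
G(14) = mex{3,1,1,0} = 2
G(15) = mex{2,2,0,1} = 3
G(16) = mex{3,3,1,0} = 2
G(17) = mex{2,2,2,1} = 0
G(18) = mex{0,3,3,0} = 1

1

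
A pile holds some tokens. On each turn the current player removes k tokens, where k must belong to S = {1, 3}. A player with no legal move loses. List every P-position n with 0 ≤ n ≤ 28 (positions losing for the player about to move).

0, 2, 4, 6, 8, 10, 12, 14, 16, 18, 20, 22, 24, 26, 28

n :  0  1  2  3  4  5  6  7  8  9 10 11 12 13 14 15 16 17 18 19 20 21 22 23 24 25 26 27 28
G :  0  1  0  1  0  1  0  1  0  1  0  1  0  1  0  1  0  1  0  1  0  1  0  1  0  1  0  1  0
P-positions are exactly the n with G(n) = 0.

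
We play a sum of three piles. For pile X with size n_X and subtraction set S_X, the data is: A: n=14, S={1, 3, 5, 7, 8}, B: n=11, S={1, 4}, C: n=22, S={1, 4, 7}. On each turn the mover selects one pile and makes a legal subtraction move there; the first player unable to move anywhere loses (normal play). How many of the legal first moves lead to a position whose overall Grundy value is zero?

Pile A, S = {1, 3, 5, 7, 8}:
G(0) = 0
G(1) = mex{0} = 1
G(2) = mex{1} = 0
G(3) = mex{0,0} = 1
G(4) = mex{1,1} = 0
G(5) = mex{0,0,0} = 1
G(6) = mex{1,1,1} = 0
G(7) = mex{0,0,0,0} = 1
G(8) = mex{1,1,1,1,0} = 2
G(9) = mex{2,0,0,0,1} = 3
G(10) = mex{3,1,1,1,0} = 2
G(11) = mex{2,2,0,0,1} = 3
G(12) = mex{3,3,1,1,0} = 2
G(13) = mex{2,2,2,0,1} = 3
G(14) = mex{3,3,3,1,0} = 2
G_A(14) = 2.
Pile B, S = {1, 4}:
G(0) = 0
G(1) = mex{0} = 1
G(2) = mex{1} = 0
G(3) = mex{0} = 1
G(4) = mex{1,0} = 2
G(5) = mex{2,1} = 0
G(6) = mex{0,0} = 1
G(7) = mex{1,1} = 0
G(8) = mex{0,2} = 1
G(9) = mex{1,0} = 2
G(10) = mex{2,1} = 0
G(11) = mex{0,0} = 1
G_B(11) = 1.
Pile C, S = {1, 4, 7}:
G(0) = 0
G(1) = mex{0} = 1
G(2) = mex{1} = 0
G(3) = mex{0} = 1
G(4) = mex{1,0} = 2
G(5) = mex{2,1} = 0
G(6) = mex{0,0} = 1
G(7) = mex{1,1,0} = 2
G(8) = mex{2,2,1} = 0
G(9) = mex{0,0,0} = 1
G(10) = mex{1,1,1} = 0
G(11) = mex{0,2,2} = 1
G(12) = mex{1,0,0} = 2
G(13) = mex{2,1,1} = 0
G(14) = mex{0,0,2} = 1
G(15) = mex{1,1,0} = 2
G(16) = mex{2,2,1} = 0
G(17) = mex{0,0,0} = 1
G(18) = mex{1,1,1} = 0
G(19) = mex{0,2,2} = 1
G(20) = mex{1,0,0} = 2
G(21) = mex{2,1,1} = 0
G(22) = mex{0,0,2} = 1
G_C(22) = 1.
Combined Grundy value = 2 ⊕ 1 ⊕ 1 = 2.
A winning move leaves total XOR = 0, i.e. changes one component's Grundy value g to g ⊕ X where X is the current total.
Pile A: need g' = 2⊕2 = 0. Options: 14−1→G=3, 14−3→G=3, 14−5→G=3, 14−7→G=1, 14−8→G=0. Hits: 1.
Pile B: need g' = 1⊕2 = 3. Options: 11−1→G=0, 11−4→G=0. Hits: 0.
Pile C: need g' = 1⊕2 = 3. Options: 22−1→G=0, 22−4→G=0, 22−7→G=2. Hits: 0.

1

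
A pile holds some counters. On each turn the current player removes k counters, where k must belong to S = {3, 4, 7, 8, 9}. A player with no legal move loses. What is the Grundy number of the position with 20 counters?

2

n :  0  1  2  3  4  5  6  7  8  9 10 11 12 13 14 15 16 17 18 19 20
G :  0  0  0  1  1  1  2  2  2  3  3  3  0  0  0  1  1  1  2  2  2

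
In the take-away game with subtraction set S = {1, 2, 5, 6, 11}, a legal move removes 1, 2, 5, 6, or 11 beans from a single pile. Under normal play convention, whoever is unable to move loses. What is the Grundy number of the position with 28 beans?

1

n :  0  1  2  3  4  5  6  7  8  9 10 11 12 13 14 15 16 17 18 19 20 21 22 23 24 25 26 27 28
G :  0  1  2  0  1  2  3  0  1  2  0  1  2  3  4  5  3  0  1  2  0  1  2  3  0  1  2  0  1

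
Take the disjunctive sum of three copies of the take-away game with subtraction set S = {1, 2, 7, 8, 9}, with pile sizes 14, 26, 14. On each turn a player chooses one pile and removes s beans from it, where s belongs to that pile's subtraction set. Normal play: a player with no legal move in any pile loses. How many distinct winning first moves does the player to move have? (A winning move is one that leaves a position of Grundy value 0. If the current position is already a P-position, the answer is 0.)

All piles use S = {1, 2, 7, 8, 9}:
n :  0  1  2  3  4  5  6  7  8  9 10 11 12 13 14 15 16 17 18 19 20 21 22 23 24 25 26
G :  0  1  2  0  1  2  0  1  2  3  4  5  3  4  5  3  0  1  2  0  1  2  0  1  2  3  4
Pile A: G(14) = 5.
Pile B: G(26) = 4.
Pile C: G(14) = 5.
Combined Grundy value = 5 ⊕ 4 ⊕ 5 = 4.
A winning move leaves total XOR = 0, i.e. changes one component's Grundy value g to g ⊕ X where X is the current total.
Pile A: need g' = 5⊕4 = 1. Options: 14−1→G=4, 14−2→G=3, 14−7→G=1, 14−8→G=0, 14−9→G=2. Hits: 1.
Pile B: need g' = 4⊕4 = 0. Options: 26−1→G=3, 26−2→G=2, 26−7→G=0, 26−8→G=2, 26−9→G=1. Hits: 1.
Pile C: need g' = 5⊕4 = 1. Options: 14−1→G=4, 14−2→G=3, 14−7→G=1, 14−8→G=0, 14−9→G=2. Hits: 1.

3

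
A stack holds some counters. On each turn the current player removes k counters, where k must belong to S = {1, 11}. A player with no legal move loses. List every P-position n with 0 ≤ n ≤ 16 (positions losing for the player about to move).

0, 2, 4, 6, 8, 10, 12, 14, 16

G(0) = 0
G(1) = mex{0} = 1
G(2) = mex{1} = 0
G(3) = mex{0} = 1
G(4) = mex{1} = 0
G(5) = mex{0} = 1
G(6) = mex{1} = 0
G(7) = mex{0} = 1
G(8) = mex{1} = 0
G(9) = mex{0} = 1
G(10) = mex{1} = 0
G(11) = mex{0,0} = 1
G(12) = mex{1,1} = 0
G(13) = mex{0,0} = 1
G(14) = mex{1,1} = 0
G(15) = mex{0,0} = 1
G(16) = mex{1,1} = 0
P-positions are exactly the n with G(n) = 0.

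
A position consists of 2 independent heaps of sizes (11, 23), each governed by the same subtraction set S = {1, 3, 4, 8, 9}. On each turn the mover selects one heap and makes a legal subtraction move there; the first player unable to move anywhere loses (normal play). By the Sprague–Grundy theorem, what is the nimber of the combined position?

0

All heaps use S = {1, 3, 4, 8, 9}:
n :  0  1  2  3  4  5  6  7  8  9 10 11 12 13 14 15 16 17 18 19 20 21 22 23
G :  0  1  0  1  2  3  2  0  1  4  3  2  0  1  0  1  2  3  2  0  1  4  3  2
Heap A: G(11) = 2.
Heap B: G(23) = 2.
Combined Grundy value = 2 ⊕ 2 = 0.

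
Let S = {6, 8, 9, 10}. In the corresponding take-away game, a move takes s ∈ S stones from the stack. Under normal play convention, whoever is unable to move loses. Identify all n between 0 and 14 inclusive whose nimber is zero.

0, 1, 2, 3, 4, 5

G(0) = 0
G(1) = mex{} = 0
G(2) = mex{} = 0
G(3) = mex{} = 0
G(4) = mex{} = 0
G(5) = mex{} = 0
G(6) = mex{0} = 1
G(7) = mex{0} = 1
G(8) = mex{0,0} = 1
G(9) = mex{0,0,0} = 1
G(10) = mex{0,0,0,0} = 1
G(11) = mex{0,0,0,0} = 1
G(12) = mex{1,0,0,0} = 2
G(13) = mex{1,0,0,0} = 2
G(14) = mex{1,1,0,0} = 2
P-positions are exactly the n with G(n) = 0.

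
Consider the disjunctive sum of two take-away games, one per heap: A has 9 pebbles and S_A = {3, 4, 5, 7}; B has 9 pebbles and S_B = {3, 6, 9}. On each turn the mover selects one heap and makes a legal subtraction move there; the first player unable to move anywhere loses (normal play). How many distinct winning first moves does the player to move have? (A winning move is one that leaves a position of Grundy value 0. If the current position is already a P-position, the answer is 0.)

0

Heap A, S = {3, 4, 5, 7}:
n : 0 1 2 3 4 5 6 7 8 9
G : 0 0 0 1 1 1 2 2 2 3
G_A(9) = 3.
Heap B, S = {3, 6, 9}:
G(0) = 0
G(1) = mex{} = 0
G(2) = mex{} = 0
G(3) = mex{0} = 1
G(4) = mex{0} = 1
G(5) = mex{0} = 1
G(6) = mex{1,0} = 2
G(7) = mex{1,0} = 2
G(8) = mex{1,0} = 2
G(9) = mex{2,1,0} = 3
G_B(9) = 3.
Combined Grundy value = 3 ⊕ 3 = 0.
A winning move leaves total XOR = 0, i.e. changes one component's Grundy value g to g ⊕ X where X is the current total.
Heap A: target g' = 3⊕0 = 3, but every legal move changes the Grundy value (mex property), so 0 moves.
Heap B: target g' = 3⊕0 = 3, but every legal move changes the Grundy value (mex property), so 0 moves.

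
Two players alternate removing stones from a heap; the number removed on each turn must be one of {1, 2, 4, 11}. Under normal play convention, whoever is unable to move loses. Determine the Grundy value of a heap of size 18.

0

n :  0  1  2  3  4  5  6  7  8  9 10 11 12 13 14 15 16 17 18
G :  0  1  2  0  1  2  0  1  2  0  1  2  0  1  2  0  1  2  0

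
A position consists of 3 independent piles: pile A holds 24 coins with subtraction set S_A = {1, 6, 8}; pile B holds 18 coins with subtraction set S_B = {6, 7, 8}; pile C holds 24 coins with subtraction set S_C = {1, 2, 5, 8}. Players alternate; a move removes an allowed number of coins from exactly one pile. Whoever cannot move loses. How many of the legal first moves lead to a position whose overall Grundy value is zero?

Pile A, S = {1, 6, 8}:
n :  0  1  2  3  4  5  6  7  8  9 10 11 12 13 14 15 16 17 18 19 20 21 22 23 24
G :  0  1  0  1  0  1  2  0  1  0  1  0  1  2  0  1  0  1  0  1  2  0  1  0  1
G_A(24) = 1.
Pile B, S = {6, 7, 8}:
n :  0  1  2  3  4  5  6  7  8  9 10 11 12 13 14 15 16 17 18
G :  0  0  0  0  0  0  1  1  1  1  1  1  2  2  0  0  0  0  0
G_B(18) = 0.
Pile C, S = {1, 2, 5, 8}:
G(0) = 0
G(1) = mex{0} = 1
G(2) = mex{1,0} = 2
G(3) = mex{2,1} = 0
G(4) = mex{0,2} = 1
G(5) = mex{1,0,0} = 2
G(6) = mex{2,1,1} = 0
G(7) = mex{0,2,2} = 1
G(8) = mex{1,0,0,0} = 2
G(9) = mex{2,1,1,1} = 0
G(10) = mex{0,2,2,2} = 1
G(11) = mex{1,0,0,0} = 2
G(12) = mex{2,1,1,1} = 0
G(13) = mex{0,2,2,2} = 1
G(14) = mex{1,0,0,0} = 2
G(15) = mex{2,1,1,1} = 0
G(16) = mex{0,2,2,2} = 1
G(17) = mex{1,0,0,0} = 2
G(18) = mex{2,1,1,1} = 0
G(19) = mex{0,2,2,2} = 1
G(20) = mex{1,0,0,0} = 2
G(21) = mex{2,1,1,1} = 0
G(22) = mex{0,2,2,2} = 1
G(23) = mex{1,0,0,0} = 2
G(24) = mex{2,1,1,1} = 0
G_C(24) = 0.
Combined Grundy value = 1 ⊕ 0 ⊕ 0 = 1.
A winning move leaves total XOR = 0, i.e. changes one component's Grundy value g to g ⊕ X where X is the current total.
Pile A: need g' = 1⊕1 = 0. Options: 24−1→G=0, 24−6→G=0, 24−8→G=0. Hits: 3.
Pile B: need g' = 0⊕1 = 1. Options: 18−6→G=2, 18−7→G=1, 18−8→G=1. Hits: 2.
Pile C: need g' = 0⊕1 = 1. Options: 24−1→G=2, 24−2→G=1, 24−5→G=1, 24−8→G=1. Hits: 3.

8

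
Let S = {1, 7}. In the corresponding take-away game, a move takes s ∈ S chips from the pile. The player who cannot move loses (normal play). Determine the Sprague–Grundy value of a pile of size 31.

n :  0  1  2  3  4  5  6  7  8  9 10 11 12 13 14 15 16 17 18 19 20 21 22 23 24 25 26 27 28 29 30 31
G :  0  1  0  1  0  1  0  1  0  1  0  1  0  1  0  1  0  1  0  1  0  1  0  1  0  1  0  1  0  1  0  1

1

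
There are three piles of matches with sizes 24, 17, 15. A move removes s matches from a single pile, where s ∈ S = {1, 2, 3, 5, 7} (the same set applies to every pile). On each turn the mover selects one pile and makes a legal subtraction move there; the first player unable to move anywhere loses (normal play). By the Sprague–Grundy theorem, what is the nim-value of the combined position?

2

All piles use S = {1, 2, 3, 5, 7}:
n :  0  1  2  3  4  5  6  7  8  9 10 11 12 13 14 15 16 17 18 19 20 21 22 23 24
G :  0  1  2  3  0  1  2  3  0  1  2  3  0  1  2  3  0  1  2  3  0  1  2  3  0
Pile A: G(24) = 0.
Pile B: G(17) = 1.
Pile C: G(15) = 3.
Combined Grundy value = 0 ⊕ 1 ⊕ 3 = 2.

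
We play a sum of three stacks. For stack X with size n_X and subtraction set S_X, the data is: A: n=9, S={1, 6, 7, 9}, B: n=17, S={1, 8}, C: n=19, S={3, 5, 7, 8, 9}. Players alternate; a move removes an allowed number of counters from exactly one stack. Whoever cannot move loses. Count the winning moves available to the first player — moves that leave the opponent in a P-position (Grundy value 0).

4

Stack A, S = {1, 6, 7, 9}:
G(0) = 0
G(1) = mex{0} = 1
G(2) = mex{1} = 0
G(3) = mex{0} = 1
G(4) = mex{1} = 0
G(5) = mex{0} = 1
G(6) = mex{1,0} = 2
G(7) = mex{2,1,0} = 3
G(8) = mex{3,0,1} = 2
G(9) = mex{2,1,0,0} = 3
G_A(9) = 3.
Stack B, S = {1, 8}:
G(0) = 0
G(1) = mex{0} = 1
G(2) = mex{1} = 0
G(3) = mex{0} = 1
G(4) = mex{1} = 0
G(5) = mex{0} = 1
G(6) = mex{1} = 0
G(7) = mex{0} = 1
G(8) = mex{1,0} = 2
G(9) = mex{2,1} = 0
G(10) = mex{0,0} = 1
G(11) = mex{1,1} = 0
G(12) = mex{0,0} = 1
G(13) = mex{1,1} = 0
G(14) = mex{0,0} = 1
G(15) = mex{1,1} = 0
G(16) = mex{0,2} = 1
G(17) = mex{1,0} = 2
G_B(17) = 2.
Stack C, S = {3, 5, 7, 8, 9}:
G(0) = 0
G(1) = mex{} = 0
G(2) = mex{} = 0
G(3) = mex{0} = 1
G(4) = mex{0} = 1
G(5) = mex{0,0} = 1
G(6) = mex{1,0} = 2
G(7) = mex{1,0,0} = 2
G(8) = mex{1,1,0,0} = 2
G(9) = mex{2,1,0,0,0} = 3
G(10) = mex{2,1,1,0,0} = 3
G(11) = mex{2,2,1,1,0} = 3
G(12) = mex{3,2,1,1,1} = 0
G(13) = mex{3,2,2,1,1} = 0
G(14) = mex{3,3,2,2,1} = 0
G(15) = mex{0,3,2,2,2} = 1
G(16) = mex{0,3,3,2,2} = 1
G(17) = mex{0,0,3,3,2} = 1
G(18) = mex{1,0,3,3,3} = 2
G(19) = mex{1,0,0,3,3} = 2
G_C(19) = 2.
Combined Grundy value = 3 ⊕ 2 ⊕ 2 = 3.
A winning move leaves total XOR = 0, i.e. changes one component's Grundy value g to g ⊕ X where X is the current total.
Stack A: need g' = 3⊕3 = 0. Options: 9−1→G=2, 9−6→G=1, 9−7→G=0, 9−9→G=0. Hits: 2.
Stack B: need g' = 2⊕3 = 1. Options: 17−1→G=1, 17−8→G=0. Hits: 1.
Stack C: need g' = 2⊕3 = 1. Options: 19−3→G=1, 19−5→G=0, 19−7→G=0, 19−8→G=3, 19−9→G=3. Hits: 1.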